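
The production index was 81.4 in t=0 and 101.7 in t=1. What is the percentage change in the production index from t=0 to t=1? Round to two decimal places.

24.94%

Change = (101.7 − 81.4) / 81.4 × 100
       = 20.3 / 81.4 × 100 = 24.9386%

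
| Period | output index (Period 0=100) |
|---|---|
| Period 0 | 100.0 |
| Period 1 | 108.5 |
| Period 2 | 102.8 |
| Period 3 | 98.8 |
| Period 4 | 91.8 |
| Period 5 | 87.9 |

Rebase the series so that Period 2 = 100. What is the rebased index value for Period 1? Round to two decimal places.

Rebased(Period 1) = 108.5 / 102.8 × 100 = 105.5447

105.54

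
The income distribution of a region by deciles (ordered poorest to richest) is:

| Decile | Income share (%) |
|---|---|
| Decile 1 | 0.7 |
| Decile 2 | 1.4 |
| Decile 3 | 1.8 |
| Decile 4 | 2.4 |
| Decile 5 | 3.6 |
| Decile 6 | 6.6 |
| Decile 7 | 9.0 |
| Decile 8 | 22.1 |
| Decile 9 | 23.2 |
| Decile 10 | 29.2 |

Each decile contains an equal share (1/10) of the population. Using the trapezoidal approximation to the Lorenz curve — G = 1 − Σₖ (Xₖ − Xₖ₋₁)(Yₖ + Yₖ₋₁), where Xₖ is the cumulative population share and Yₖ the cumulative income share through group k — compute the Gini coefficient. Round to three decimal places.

Cumulative income shares Yₖ: 0.0070, 0.0210, 0.0390, 0.0630, 0.0990, 0.1650, 0.2550, 0.4760, 0.7080, 1.0000
Σ (Xₖ−Xₖ₋₁)(Yₖ+Yₖ₋₁) = (1/10)(0.0070+0.0000) + (1/10)(0.0210+0.0070) + (1/10)(0.0390+0.0210) + (1/10)(0.0630+0.0390) + (1/10)(0.0990+0.0630) + (1/10)(0.1650+0.0990) + (1/10)(0.2550+0.1650) + (1/10)(0.4760+0.2550) + (1/10)(0.7080+0.4760) + (1/10)(1.0000+0.7080)
  = 0.0007 + 0.0028 + 0.0060 + 0.0102 + 0.0162 + 0.0264 + 0.0420 + 0.0731 + 0.1184 + 0.1708 = 0.4666
G = 1 − 0.4666 = 0.5334

0.533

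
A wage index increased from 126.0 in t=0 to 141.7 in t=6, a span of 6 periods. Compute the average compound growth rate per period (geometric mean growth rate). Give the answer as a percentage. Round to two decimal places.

1.98%

Growth factor = (141.7/126.0)^(1/6) = (1.124603)^(1/6) = 1.019764
Growth rate = 1.019764 − 1 = 0.019764 = 1.9764%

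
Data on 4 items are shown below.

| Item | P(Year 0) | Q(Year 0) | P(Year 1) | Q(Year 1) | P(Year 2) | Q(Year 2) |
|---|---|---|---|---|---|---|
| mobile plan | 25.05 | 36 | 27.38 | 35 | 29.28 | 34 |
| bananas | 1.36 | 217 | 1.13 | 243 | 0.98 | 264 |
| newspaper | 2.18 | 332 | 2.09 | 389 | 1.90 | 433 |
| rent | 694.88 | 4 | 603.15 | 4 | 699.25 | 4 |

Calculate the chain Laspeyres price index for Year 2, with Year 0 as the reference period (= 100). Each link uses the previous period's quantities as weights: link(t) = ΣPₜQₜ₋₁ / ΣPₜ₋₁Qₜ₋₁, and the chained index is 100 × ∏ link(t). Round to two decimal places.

Link Year 0→Year 1:
ΣP(Year 1)Q(Year 0) = 27.38×36 + 1.13×217 + 2.09×332 + 603.15×4 = 985.68 + 245.21 + 693.88 + 2412.6 = 4337.37
ΣP(Year 0)Q(Year 0) = 25.05×36 + 1.36×217 + 2.18×332 + 694.88×4 = 901.8 + 295.12 + 723.76 + 2779.52 = 4700.2
link = 4337.37/4700.2 = 0.922805
Link Year 1→Year 2:
ΣP(Year 2)Q(Year 1) = 29.28×35 + 0.98×243 + 1.90×389 + 699.25×4 = 1024.8 + 238.14 + 739.1 + 2797 = 4799.04
ΣP(Year 1)Q(Year 1) = 27.38×35 + 1.13×243 + 2.09×389 + 603.15×4 = 958.3 + 274.59 + 813.01 + 2412.6 = 4458.5
link = 4799.04/4458.5 = 1.076380
Chained index = 100 × 0.922805 × 1.076380 = 99.3289

99.33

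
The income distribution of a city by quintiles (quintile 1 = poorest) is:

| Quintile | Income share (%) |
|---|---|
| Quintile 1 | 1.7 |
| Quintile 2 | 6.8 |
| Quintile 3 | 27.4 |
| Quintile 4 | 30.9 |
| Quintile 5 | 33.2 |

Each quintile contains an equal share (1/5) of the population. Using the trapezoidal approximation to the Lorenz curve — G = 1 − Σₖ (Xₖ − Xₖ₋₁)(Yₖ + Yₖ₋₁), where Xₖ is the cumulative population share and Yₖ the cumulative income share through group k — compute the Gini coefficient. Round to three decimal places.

0.348

Cumulative income shares Yₖ: 0.0170, 0.0850, 0.3590, 0.6680, 1.0000
Σ (Xₖ−Xₖ₋₁)(Yₖ+Yₖ₋₁) = (1/5)(0.0170+0.0000) + (1/5)(0.0850+0.0170) + (1/5)(0.3590+0.0850) + (1/5)(0.6680+0.3590) + (1/5)(1.0000+0.6680)
  = 0.0034 + 0.0204 + 0.0888 + 0.2054 + 0.3336 = 0.6516
G = 1 − 0.6516 = 0.3484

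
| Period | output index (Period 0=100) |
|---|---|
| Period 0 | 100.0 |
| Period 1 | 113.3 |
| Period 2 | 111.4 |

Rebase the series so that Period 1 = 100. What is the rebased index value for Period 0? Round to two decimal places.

Rebased(Period 0) = 100.0 / 113.3 × 100 = 88.2613

88.26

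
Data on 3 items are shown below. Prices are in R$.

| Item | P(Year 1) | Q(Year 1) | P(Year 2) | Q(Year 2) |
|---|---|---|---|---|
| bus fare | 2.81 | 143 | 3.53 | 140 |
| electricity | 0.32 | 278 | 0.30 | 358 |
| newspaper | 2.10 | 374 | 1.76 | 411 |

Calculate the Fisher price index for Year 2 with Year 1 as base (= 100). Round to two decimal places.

Laspeyres component (base-period weights):
ΣP(Year 2)Q(Year 1) = 3.53×143 + 0.30×278 + 1.76×374 = 504.79 + 83.4 + 658.24 = 1246.43
ΣP(Year 1)Q(Year 1) = 2.81×143 + 0.32×278 + 2.10×374 = 401.83 + 88.96 + 785.4 = 1276.19
L = 1246.43 / 1276.19 × 100 = 97.6681
Paasche component (current-period weights):
ΣP(Year 2)Q(Year 2) = 3.53×140 + 0.30×358 + 1.76×411 = 494.2 + 107.4 + 723.36 = 1324.96
ΣP(Year 1)Q(Year 2) = 2.81×140 + 0.32×358 + 2.10×411 = 393.4 + 114.56 + 863.1 = 1371.06
P = 1324.96 / 1371.06 × 100 = 96.6376
Fisher = √(L × P) = √(97.6681 × 96.6376) = 97.1515

97.15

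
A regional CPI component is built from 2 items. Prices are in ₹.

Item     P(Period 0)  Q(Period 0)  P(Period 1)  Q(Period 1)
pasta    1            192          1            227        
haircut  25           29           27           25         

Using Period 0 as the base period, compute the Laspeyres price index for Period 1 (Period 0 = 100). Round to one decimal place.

106.3

Laspeyres price index uses base-period quantities as weights.
ΣP(Period 1)·Q(Period 0) = 1×192 + 27×29 = 192 + 783 = 975
ΣP(Period 0)·Q(Period 0) = 1×192 + 25×29 = 192 + 725 = 917
Index = 975 / 917 × 100 = 106.3250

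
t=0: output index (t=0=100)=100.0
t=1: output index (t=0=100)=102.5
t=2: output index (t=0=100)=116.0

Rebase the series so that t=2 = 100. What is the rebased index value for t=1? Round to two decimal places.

Rebased(t=1) = 102.5 / 116.0 × 100 = 88.3621

88.36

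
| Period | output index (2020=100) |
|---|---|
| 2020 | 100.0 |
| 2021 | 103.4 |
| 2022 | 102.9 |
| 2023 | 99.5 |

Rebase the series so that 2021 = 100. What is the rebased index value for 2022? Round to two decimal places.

Rebased(2022) = 102.9 / 103.4 × 100 = 99.5164

99.52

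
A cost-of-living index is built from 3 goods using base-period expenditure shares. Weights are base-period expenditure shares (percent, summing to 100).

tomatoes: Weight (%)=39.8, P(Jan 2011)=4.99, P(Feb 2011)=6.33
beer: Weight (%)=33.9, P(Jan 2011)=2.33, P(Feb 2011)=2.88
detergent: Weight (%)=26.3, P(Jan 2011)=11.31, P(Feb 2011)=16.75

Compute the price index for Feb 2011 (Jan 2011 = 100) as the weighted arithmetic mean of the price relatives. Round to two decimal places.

tomatoes: 39.8 × (6.33/4.99) = 39.8 × 1.268537 = 50.4878
beer: 33.9 × (2.88/2.33) = 33.9 × 1.236052 = 41.9021
detergent: 26.3 × (16.75/11.31) = 26.3 × 1.480990 = 38.9500
Index = Σ wᵢ·(p₁ᵢ/p₀ᵢ) = 50.4878 + 41.9021 + 38.9500 = 131.3400

131.34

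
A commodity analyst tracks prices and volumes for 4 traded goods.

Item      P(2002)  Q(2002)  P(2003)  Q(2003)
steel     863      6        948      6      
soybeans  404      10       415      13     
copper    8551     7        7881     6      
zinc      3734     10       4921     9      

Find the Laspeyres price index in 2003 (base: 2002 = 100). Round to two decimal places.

Laspeyres price index uses base-period quantities as weights.
ΣP(2003)·Q(2002) = 948×6 + 415×10 + 7881×7 + 4921×10 = 5688 + 4150 + 55167 + 49210 = 114215
ΣP(2002)·Q(2002) = 863×6 + 404×10 + 8551×7 + 3734×10 = 5178 + 4040 + 59857 + 37340 = 106415
Index = 114215 / 106415 × 100 = 107.3298

107.33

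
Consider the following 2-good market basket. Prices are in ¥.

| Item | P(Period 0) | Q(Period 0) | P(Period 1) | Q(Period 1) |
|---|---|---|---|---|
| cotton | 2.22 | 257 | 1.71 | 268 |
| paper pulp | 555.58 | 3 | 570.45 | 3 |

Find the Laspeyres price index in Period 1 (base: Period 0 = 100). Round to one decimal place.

Laspeyres price index uses base-period quantities as weights.
ΣP(Period 1)·Q(Period 0) = 1.71×257 + 570.45×3 = 439.47 + 1711.35 = 2150.82
ΣP(Period 0)·Q(Period 0) = 2.22×257 + 555.58×3 = 570.54 + 1666.74 = 2237.28
Index = 2150.82 / 2237.28 × 100 = 96.1355

96.1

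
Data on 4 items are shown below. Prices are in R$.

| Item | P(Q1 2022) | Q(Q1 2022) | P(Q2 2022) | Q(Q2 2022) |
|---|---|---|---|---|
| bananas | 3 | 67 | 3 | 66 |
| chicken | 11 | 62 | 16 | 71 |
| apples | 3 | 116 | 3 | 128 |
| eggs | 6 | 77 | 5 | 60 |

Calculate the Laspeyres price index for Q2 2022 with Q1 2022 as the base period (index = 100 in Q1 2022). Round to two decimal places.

Laspeyres price index uses base-period quantities as weights.
ΣP(Q2 2022)·Q(Q1 2022) = 3×67 + 16×62 + 3×116 + 5×77 = 201 + 992 + 348 + 385 = 1926
ΣP(Q1 2022)·Q(Q1 2022) = 3×67 + 11×62 + 3×116 + 6×77 = 201 + 682 + 348 + 462 = 1693
Index = 1926 / 1693 × 100 = 113.7626

113.76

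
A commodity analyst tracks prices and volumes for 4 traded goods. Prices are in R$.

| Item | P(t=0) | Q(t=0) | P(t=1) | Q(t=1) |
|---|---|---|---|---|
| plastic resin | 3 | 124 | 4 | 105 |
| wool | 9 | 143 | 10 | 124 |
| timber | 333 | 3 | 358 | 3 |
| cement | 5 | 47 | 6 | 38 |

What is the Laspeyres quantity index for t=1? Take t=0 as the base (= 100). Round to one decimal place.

Laspeyres quantity index uses base-period prices as weights.
ΣP(t=0)·Q(t=1) = 3×105 + 9×124 + 333×3 + 5×38 = 315 + 1116 + 999 + 190 = 2620
ΣP(t=0)·Q(t=0) = 3×124 + 9×143 + 333×3 + 5×47 = 372 + 1287 + 999 + 235 = 2893
Index = 2620 / 2893 × 100 = 90.5634

90.6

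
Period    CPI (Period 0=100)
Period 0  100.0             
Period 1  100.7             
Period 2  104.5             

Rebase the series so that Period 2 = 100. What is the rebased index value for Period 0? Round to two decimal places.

Rebased(Period 0) = 100.0 / 104.5 × 100 = 95.6938

95.69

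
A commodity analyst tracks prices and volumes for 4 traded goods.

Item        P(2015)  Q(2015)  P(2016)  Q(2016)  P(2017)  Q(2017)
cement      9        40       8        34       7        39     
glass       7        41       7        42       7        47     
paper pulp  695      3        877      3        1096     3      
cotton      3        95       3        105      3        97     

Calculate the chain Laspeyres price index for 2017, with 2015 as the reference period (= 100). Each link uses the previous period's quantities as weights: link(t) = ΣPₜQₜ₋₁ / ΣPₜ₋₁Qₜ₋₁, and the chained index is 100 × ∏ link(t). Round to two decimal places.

Link 2015→2016:
ΣP(2016)Q(2015) = 8×40 + 7×41 + 877×3 + 3×95 = 320 + 287 + 2631 + 285 = 3523
ΣP(2015)Q(2015) = 9×40 + 7×41 + 695×3 + 3×95 = 360 + 287 + 2085 + 285 = 3017
link = 3523/3017 = 1.167716
Link 2016→2017:
ΣP(2017)Q(2016) = 7×34 + 7×42 + 1096×3 + 3×105 = 238 + 294 + 3288 + 315 = 4135
ΣP(2016)Q(2016) = 8×34 + 7×42 + 877×3 + 3×105 = 272 + 294 + 2631 + 315 = 3512
link = 4135/3512 = 1.177392
Chained index = 100 × 1.167716 × 1.177392 = 137.4860

137.49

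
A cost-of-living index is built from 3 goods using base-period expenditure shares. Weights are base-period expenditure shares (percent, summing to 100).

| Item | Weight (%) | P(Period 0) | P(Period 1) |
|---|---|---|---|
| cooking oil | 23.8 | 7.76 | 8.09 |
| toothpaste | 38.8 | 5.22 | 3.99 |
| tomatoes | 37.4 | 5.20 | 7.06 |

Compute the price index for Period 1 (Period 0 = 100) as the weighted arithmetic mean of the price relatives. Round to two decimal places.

105.25

cooking oil: 23.8 × (8.09/7.76) = 23.8 × 1.042526 = 24.8121
toothpaste: 38.8 × (3.99/5.22) = 38.8 × 0.764368 = 29.6575
tomatoes: 37.4 × (7.06/5.20) = 37.4 × 1.357692 = 50.7777
Index = Σ wᵢ·(p₁ᵢ/p₀ᵢ) = 24.8121 + 29.6575 + 50.7777 = 105.2473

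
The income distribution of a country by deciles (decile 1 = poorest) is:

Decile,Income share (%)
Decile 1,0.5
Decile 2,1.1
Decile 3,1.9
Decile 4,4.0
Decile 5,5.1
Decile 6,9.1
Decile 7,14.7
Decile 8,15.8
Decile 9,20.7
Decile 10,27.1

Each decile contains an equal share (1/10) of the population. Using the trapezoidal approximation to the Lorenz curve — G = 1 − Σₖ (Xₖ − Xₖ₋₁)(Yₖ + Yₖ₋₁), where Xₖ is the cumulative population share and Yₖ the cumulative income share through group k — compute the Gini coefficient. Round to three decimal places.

Cumulative income shares Yₖ: 0.0050, 0.0160, 0.0350, 0.0750, 0.1260, 0.2170, 0.3640, 0.5220, 0.7290, 1.0000
Σ (Xₖ−Xₖ₋₁)(Yₖ+Yₖ₋₁) = (1/10)(0.0050+0.0000) + (1/10)(0.0160+0.0050) + (1/10)(0.0350+0.0160) + (1/10)(0.0750+0.0350) + (1/10)(0.1260+0.0750) + (1/10)(0.2170+0.1260) + (1/10)(0.3640+0.2170) + (1/10)(0.5220+0.3640) + (1/10)(0.7290+0.5220) + (1/10)(1.0000+0.7290)
  = 0.0005 + 0.0021 + 0.0051 + 0.0110 + 0.0201 + 0.0343 + 0.0581 + 0.0886 + 0.1251 + 0.1729 = 0.5178
G = 1 − 0.5178 = 0.4822

0.482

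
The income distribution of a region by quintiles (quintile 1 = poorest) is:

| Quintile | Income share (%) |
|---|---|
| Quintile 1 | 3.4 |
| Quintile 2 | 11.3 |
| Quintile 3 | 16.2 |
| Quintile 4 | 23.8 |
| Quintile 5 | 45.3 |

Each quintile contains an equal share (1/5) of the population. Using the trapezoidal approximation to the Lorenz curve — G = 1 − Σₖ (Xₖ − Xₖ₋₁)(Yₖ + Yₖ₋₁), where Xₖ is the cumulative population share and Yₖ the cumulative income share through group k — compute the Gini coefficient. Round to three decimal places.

Cumulative income shares Yₖ: 0.0340, 0.1470, 0.3090, 0.5470, 1.0000
Σ (Xₖ−Xₖ₋₁)(Yₖ+Yₖ₋₁) = (1/5)(0.0340+0.0000) + (1/5)(0.1470+0.0340) + (1/5)(0.3090+0.1470) + (1/5)(0.5470+0.3090) + (1/5)(1.0000+0.5470)
  = 0.0068 + 0.0362 + 0.0912 + 0.1712 + 0.3094 = 0.6148
G = 1 − 0.6148 = 0.3852

0.385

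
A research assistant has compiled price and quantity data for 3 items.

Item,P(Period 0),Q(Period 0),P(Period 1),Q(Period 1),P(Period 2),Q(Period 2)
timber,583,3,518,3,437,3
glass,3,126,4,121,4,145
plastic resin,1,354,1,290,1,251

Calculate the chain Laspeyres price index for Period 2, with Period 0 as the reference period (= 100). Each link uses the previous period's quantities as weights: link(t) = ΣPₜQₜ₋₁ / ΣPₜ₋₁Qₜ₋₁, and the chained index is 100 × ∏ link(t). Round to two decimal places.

Link Period 0→Period 1:
ΣP(Period 1)Q(Period 0) = 518×3 + 4×126 + 1×354 = 1554 + 504 + 354 = 2412
ΣP(Period 0)Q(Period 0) = 583×3 + 3×126 + 1×354 = 1749 + 378 + 354 = 2481
link = 2412/2481 = 0.972189
Link Period 1→Period 2:
ΣP(Period 2)Q(Period 1) = 437×3 + 4×121 + 1×290 = 1311 + 484 + 290 = 2085
ΣP(Period 1)Q(Period 1) = 518×3 + 4×121 + 1×290 = 1554 + 484 + 290 = 2328
link = 2085/2328 = 0.895619
Chained index = 100 × 0.972189 × 0.895619 = 87.0710

87.07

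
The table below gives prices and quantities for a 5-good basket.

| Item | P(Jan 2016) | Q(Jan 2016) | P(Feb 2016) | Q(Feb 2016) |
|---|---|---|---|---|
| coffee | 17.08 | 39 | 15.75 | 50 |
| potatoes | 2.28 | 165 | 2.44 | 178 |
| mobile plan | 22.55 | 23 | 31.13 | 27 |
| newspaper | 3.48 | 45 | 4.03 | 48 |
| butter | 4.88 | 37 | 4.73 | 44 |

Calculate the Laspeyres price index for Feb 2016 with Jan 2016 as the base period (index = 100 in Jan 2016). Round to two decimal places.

110.07

Laspeyres price index uses base-period quantities as weights.
ΣP(Feb 2016)·Q(Jan 2016) = 15.75×39 + 2.44×165 + 31.13×23 + 4.03×45 + 4.73×37 = 614.25 + 402.6 + 715.99 + 181.35 + 175.01 = 2089.2
ΣP(Jan 2016)·Q(Jan 2016) = 17.08×39 + 2.28×165 + 22.55×23 + 3.48×45 + 4.88×37 = 666.12 + 376.2 + 518.65 + 156.6 + 180.56 = 1898.13
Index = 2089.2 / 1898.13 × 100 = 110.0662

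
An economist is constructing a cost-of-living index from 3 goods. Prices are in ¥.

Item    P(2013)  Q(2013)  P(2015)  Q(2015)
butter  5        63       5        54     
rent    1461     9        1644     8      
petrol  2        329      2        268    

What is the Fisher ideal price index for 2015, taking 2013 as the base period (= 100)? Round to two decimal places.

Laspeyres component (base-period weights):
ΣP(2015)Q(2013) = 5×63 + 1644×9 + 2×329 = 315 + 14796 + 658 = 15769
ΣP(2013)Q(2013) = 5×63 + 1461×9 + 2×329 = 315 + 13149 + 658 = 14122
L = 15769 / 14122 × 100 = 111.6627
Paasche component (current-period weights):
ΣP(2015)Q(2015) = 5×54 + 1644×8 + 2×268 = 270 + 13152 + 536 = 13958
ΣP(2013)Q(2015) = 5×54 + 1461×8 + 2×268 = 270 + 11688 + 536 = 12494
P = 13958 / 12494 × 100 = 111.7176
Fisher = √(L × P) = √(111.6627 × 111.7176) = 111.6901

111.69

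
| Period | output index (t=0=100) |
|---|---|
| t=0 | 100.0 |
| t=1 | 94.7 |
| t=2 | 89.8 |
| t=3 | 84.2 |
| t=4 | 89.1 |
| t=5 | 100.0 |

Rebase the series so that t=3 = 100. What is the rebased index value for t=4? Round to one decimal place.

105.8

Rebased(t=4) = 89.1 / 84.2 × 100 = 105.8195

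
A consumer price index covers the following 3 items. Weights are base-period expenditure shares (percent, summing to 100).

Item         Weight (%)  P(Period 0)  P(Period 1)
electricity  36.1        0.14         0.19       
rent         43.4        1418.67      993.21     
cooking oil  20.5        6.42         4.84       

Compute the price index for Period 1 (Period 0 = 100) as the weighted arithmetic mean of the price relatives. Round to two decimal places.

94.83

electricity: 36.1 × (0.19/0.14) = 36.1 × 1.357143 = 48.9929
rent: 43.4 × (993.21/1418.67) = 43.4 × 0.700099 = 30.3843
cooking oil: 20.5 × (4.84/6.42) = 20.5 × 0.753894 = 15.4548
Index = Σ wᵢ·(p₁ᵢ/p₀ᵢ) = 48.9929 + 30.3843 + 15.4548 = 94.8320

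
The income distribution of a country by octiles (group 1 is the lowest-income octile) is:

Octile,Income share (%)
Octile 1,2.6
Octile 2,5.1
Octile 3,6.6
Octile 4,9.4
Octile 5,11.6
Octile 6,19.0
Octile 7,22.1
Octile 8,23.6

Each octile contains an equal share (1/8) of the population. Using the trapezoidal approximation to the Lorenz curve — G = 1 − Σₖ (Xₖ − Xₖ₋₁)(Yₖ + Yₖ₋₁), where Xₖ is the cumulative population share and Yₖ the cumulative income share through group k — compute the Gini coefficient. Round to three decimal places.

Cumulative income shares Yₖ: 0.0260, 0.0770, 0.1430, 0.2370, 0.3530, 0.5430, 0.7640, 1.0000
Σ (Xₖ−Xₖ₋₁)(Yₖ+Yₖ₋₁) = (1/8)(0.0260+0.0000) + (1/8)(0.0770+0.0260) + (1/8)(0.1430+0.0770) + (1/8)(0.2370+0.1430) + (1/8)(0.3530+0.2370) + (1/8)(0.5430+0.3530) + (1/8)(0.7640+0.5430) + (1/8)(1.0000+0.7640)
  = 0.0033 + 0.0129 + 0.0275 + 0.0475 + 0.0737 + 0.1120 + 0.1634 + 0.2205 = 0.6607
G = 1 − 0.6607 = 0.3393

0.339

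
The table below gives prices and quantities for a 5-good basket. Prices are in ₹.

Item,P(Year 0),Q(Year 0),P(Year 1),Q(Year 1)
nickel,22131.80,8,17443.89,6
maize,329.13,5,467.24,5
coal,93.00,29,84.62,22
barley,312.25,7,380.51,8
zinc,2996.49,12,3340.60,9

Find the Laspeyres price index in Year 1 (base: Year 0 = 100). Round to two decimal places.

Laspeyres price index uses base-period quantities as weights.
ΣP(Year 1)·Q(Year 0) = 17443.89×8 + 467.24×5 + 84.62×29 + 380.51×7 + 3340.60×12 = 139551.12 + 2336.2 + 2453.98 + 2663.57 + 40087.2 = 187092.07
ΣP(Year 0)·Q(Year 0) = 22131.80×8 + 329.13×5 + 93.00×29 + 312.25×7 + 2996.49×12 = 177054.4 + 1645.65 + 2697 + 2185.75 + 35957.88 = 219540.68
Index = 187092.07 / 219540.68 × 100 = 85.2198

85.22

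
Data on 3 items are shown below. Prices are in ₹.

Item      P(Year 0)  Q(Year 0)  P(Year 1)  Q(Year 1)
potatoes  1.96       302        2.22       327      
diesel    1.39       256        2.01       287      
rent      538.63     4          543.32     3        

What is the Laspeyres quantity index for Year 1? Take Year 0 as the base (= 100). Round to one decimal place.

Laspeyres quantity index uses base-period prices as weights.
ΣP(Year 0)·Q(Year 1) = 1.96×327 + 1.39×287 + 538.63×3 = 640.92 + 398.93 + 1615.89 = 2655.74
ΣP(Year 0)·Q(Year 0) = 1.96×302 + 1.39×256 + 538.63×4 = 591.92 + 355.84 + 2154.52 = 3102.28
Index = 2655.74 / 3102.28 × 100 = 85.6061

85.6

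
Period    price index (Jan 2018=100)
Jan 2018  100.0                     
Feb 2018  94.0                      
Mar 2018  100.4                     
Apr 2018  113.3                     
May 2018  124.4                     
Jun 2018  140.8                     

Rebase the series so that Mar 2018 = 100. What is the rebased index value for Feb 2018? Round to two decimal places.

Rebased(Feb 2018) = 94.0 / 100.4 × 100 = 93.6255

93.63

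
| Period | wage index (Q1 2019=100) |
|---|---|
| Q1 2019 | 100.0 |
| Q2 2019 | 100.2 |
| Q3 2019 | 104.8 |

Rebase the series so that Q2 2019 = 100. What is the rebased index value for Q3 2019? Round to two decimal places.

104.59

Rebased(Q3 2019) = 104.8 / 100.2 × 100 = 104.5908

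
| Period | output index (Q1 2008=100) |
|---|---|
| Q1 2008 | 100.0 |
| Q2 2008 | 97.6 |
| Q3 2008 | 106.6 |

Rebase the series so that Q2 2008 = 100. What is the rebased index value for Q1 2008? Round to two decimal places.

102.46

Rebased(Q1 2008) = 100.0 / 97.6 × 100 = 102.4590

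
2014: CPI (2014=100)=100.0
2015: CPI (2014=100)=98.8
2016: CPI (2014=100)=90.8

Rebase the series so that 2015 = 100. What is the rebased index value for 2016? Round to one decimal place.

Rebased(2016) = 90.8 / 98.8 × 100 = 91.9028

91.9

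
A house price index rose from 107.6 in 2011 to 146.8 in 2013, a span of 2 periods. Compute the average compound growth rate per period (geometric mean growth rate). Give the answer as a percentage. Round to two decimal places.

Growth factor = (146.8/107.6)^(1/2) = (1.364312)^(1/2) = 1.168038
Growth rate = 1.168038 − 1 = 0.168038 = 16.8038%

16.80%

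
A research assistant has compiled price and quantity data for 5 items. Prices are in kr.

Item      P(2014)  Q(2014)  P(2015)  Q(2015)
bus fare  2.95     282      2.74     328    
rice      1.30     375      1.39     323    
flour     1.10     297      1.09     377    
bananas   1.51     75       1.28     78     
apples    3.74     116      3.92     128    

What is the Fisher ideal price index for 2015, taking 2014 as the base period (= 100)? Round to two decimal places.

Laspeyres component (base-period weights):
ΣP(2015)Q(2014) = 2.74×282 + 1.39×375 + 1.09×297 + 1.28×75 + 3.92×116 = 772.68 + 521.25 + 323.73 + 96 + 454.72 = 2168.38
ΣP(2014)Q(2014) = 2.95×282 + 1.30×375 + 1.10×297 + 1.51×75 + 3.74×116 = 831.9 + 487.5 + 326.7 + 113.25 + 433.84 = 2193.19
L = 2168.38 / 2193.19 × 100 = 98.8688
Paasche component (current-period weights):
ΣP(2015)Q(2015) = 2.74×328 + 1.39×323 + 1.09×377 + 1.28×78 + 3.92×128 = 898.72 + 448.97 + 410.93 + 99.84 + 501.76 = 2360.22
ΣP(2014)Q(2015) = 2.95×328 + 1.30×323 + 1.10×377 + 1.51×78 + 3.74×128 = 967.6 + 419.9 + 414.7 + 117.78 + 478.72 = 2398.7
P = 2360.22 / 2398.7 × 100 = 98.3958
Fisher = √(L × P) = √(98.8688 × 98.3958) = 98.6320

98.63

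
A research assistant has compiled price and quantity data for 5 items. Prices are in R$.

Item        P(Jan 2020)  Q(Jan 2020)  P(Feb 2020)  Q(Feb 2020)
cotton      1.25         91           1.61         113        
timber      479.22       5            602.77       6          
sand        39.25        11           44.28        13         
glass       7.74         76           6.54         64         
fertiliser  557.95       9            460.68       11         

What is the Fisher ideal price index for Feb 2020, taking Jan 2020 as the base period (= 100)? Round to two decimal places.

97.00

Laspeyres component (base-period weights):
ΣP(Feb 2020)Q(Jan 2020) = 1.61×91 + 602.77×5 + 44.28×11 + 6.54×76 + 460.68×9 = 146.51 + 3013.85 + 487.08 + 497.04 + 4146.12 = 8290.6
ΣP(Jan 2020)Q(Jan 2020) = 1.25×91 + 479.22×5 + 39.25×11 + 7.74×76 + 557.95×9 = 113.75 + 2396.1 + 431.75 + 588.24 + 5021.55 = 8551.39
L = 8290.6 / 8551.39 × 100 = 96.9503
Paasche component (current-period weights):
ΣP(Feb 2020)Q(Feb 2020) = 1.61×113 + 602.77×6 + 44.28×13 + 6.54×64 + 460.68×11 = 181.93 + 3616.62 + 575.64 + 418.56 + 5067.48 = 9860.23
ΣP(Jan 2020)Q(Feb 2020) = 1.25×113 + 479.22×6 + 39.25×13 + 7.74×64 + 557.95×11 = 141.25 + 2875.32 + 510.25 + 495.36 + 6137.45 = 10159.63
P = 9860.23 / 10159.63 × 100 = 97.0530
Fisher = √(L × P) = √(96.9503 × 97.0530) = 97.0017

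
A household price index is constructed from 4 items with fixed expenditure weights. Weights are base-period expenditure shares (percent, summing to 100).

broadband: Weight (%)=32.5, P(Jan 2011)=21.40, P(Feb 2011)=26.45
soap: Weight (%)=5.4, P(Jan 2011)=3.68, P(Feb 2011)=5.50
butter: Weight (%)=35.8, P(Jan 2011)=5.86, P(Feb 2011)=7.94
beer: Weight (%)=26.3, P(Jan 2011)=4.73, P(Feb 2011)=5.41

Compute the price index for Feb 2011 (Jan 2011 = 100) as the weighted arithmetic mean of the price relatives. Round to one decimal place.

126.8

broadband: 32.5 × (26.45/21.40) = 32.5 × 1.235981 = 40.1694
soap: 5.4 × (5.50/3.68) = 5.4 × 1.494565 = 8.0707
butter: 35.8 × (7.94/5.86) = 35.8 × 1.354949 = 48.5072
beer: 26.3 × (5.41/4.73) = 26.3 × 1.143763 = 30.0810
Index = Σ wᵢ·(p₁ᵢ/p₀ᵢ) = 40.1694 + 8.0707 + 48.5072 + 30.0810 = 126.8282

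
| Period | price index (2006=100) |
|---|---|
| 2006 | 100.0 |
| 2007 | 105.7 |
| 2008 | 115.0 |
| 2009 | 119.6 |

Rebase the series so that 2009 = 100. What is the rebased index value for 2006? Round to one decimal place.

83.6

Rebased(2006) = 100.0 / 119.6 × 100 = 83.6120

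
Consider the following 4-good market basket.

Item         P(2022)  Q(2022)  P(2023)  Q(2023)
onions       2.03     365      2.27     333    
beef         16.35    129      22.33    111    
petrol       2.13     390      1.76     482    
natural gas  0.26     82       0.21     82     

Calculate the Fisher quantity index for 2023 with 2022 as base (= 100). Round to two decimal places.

Laspeyres component (base-period weights):
ΣP(2022)Q(2023) = 2.03×333 + 16.35×111 + 2.13×482 + 0.26×82 = 675.99 + 1814.85 + 1026.66 + 21.32 = 3538.82
ΣP(2022)Q(2022) = 2.03×365 + 16.35×129 + 2.13×390 + 0.26×82 = 740.95 + 2109.15 + 830.7 + 21.32 = 3702.12
L = 3538.82 / 3702.12 × 100 = 95.5890
Paasche component (current-period weights):
ΣP(2023)Q(2023) = 2.27×333 + 22.33×111 + 1.76×482 + 0.21×82 = 755.91 + 2478.63 + 848.32 + 17.22 = 4100.08
ΣP(2023)Q(2022) = 2.27×365 + 22.33×129 + 1.76×390 + 0.21×82 = 828.55 + 2880.57 + 686.4 + 17.22 = 4412.74
P = 4100.08 / 4412.74 × 100 = 92.9146
Fisher = √(L × P) = √(95.5890 × 92.9146) = 94.2423

94.24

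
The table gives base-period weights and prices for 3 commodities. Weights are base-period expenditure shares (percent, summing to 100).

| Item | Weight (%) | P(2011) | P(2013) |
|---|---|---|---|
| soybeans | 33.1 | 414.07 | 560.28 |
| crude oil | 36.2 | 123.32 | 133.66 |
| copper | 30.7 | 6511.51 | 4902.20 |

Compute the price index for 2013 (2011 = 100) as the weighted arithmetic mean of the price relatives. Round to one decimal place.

107.1

soybeans: 33.1 × (560.28/414.07) = 33.1 × 1.353105 = 44.7878
crude oil: 36.2 × (133.66/123.32) = 36.2 × 1.083847 = 39.2353
copper: 30.7 × (4902.20/6511.51) = 30.7 × 0.752851 = 23.1125
Index = Σ wᵢ·(p₁ᵢ/p₀ᵢ) = 44.7878 + 39.2353 + 23.1125 = 107.1356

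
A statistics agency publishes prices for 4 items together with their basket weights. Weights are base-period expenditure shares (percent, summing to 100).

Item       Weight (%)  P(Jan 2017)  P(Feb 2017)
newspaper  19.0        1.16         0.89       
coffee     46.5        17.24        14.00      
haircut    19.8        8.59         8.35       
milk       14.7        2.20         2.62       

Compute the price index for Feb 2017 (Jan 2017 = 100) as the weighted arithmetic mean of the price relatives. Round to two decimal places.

newspaper: 19.0 × (0.89/1.16) = 19.0 × 0.767241 = 14.5776
coffee: 46.5 × (14.00/17.24) = 46.5 × 0.812065 = 37.7610
haircut: 19.8 × (8.35/8.59) = 19.8 × 0.972061 = 19.2468
milk: 14.7 × (2.62/2.20) = 14.7 × 1.190909 = 17.5064
Index = Σ wᵢ·(p₁ᵢ/p₀ᵢ) = 14.5776 + 37.7610 + 19.2468 + 17.5064 = 89.0918

89.09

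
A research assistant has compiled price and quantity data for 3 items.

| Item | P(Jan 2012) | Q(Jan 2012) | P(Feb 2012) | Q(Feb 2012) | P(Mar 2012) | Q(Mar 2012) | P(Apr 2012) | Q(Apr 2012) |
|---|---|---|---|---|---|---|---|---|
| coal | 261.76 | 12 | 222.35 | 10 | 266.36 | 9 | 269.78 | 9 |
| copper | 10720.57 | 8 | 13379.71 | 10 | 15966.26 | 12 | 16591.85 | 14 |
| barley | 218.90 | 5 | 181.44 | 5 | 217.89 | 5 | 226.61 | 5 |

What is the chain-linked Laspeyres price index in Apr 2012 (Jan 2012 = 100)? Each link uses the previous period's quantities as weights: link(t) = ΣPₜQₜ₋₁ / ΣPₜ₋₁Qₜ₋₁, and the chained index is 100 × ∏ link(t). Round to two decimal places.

152.38

Link Jan 2012→Feb 2012:
ΣP(Feb 2012)Q(Jan 2012) = 222.35×12 + 13379.71×8 + 181.44×5 = 2668.2 + 107037.68 + 907.2 = 110613.08
ΣP(Jan 2012)Q(Jan 2012) = 261.76×12 + 10720.57×8 + 218.90×5 = 3141.12 + 85764.56 + 1094.5 = 90000.18
link = 110613.08/90000.18 = 1.229032
Link Feb 2012→Mar 2012:
ΣP(Mar 2012)Q(Feb 2012) = 266.36×10 + 15966.26×10 + 217.89×5 = 2663.6 + 159662.6 + 1089.45 = 163415.65
ΣP(Feb 2012)Q(Feb 2012) = 222.35×10 + 13379.71×10 + 181.44×5 = 2223.5 + 133797.1 + 907.2 = 136927.8
link = 163415.65/136927.8 = 1.193444
Link Mar 2012→Apr 2012:
ΣP(Apr 2012)Q(Mar 2012) = 269.78×9 + 16591.85×12 + 226.61×5 = 2428.02 + 199102.2 + 1133.05 = 202663.27
ΣP(Mar 2012)Q(Mar 2012) = 266.36×9 + 15966.26×12 + 217.89×5 = 2397.24 + 191595.12 + 1089.45 = 195081.81
link = 202663.27/195081.81 = 1.038863
Chained index = 100 × 1.229032 × 1.193444 × 1.038863 = 152.3784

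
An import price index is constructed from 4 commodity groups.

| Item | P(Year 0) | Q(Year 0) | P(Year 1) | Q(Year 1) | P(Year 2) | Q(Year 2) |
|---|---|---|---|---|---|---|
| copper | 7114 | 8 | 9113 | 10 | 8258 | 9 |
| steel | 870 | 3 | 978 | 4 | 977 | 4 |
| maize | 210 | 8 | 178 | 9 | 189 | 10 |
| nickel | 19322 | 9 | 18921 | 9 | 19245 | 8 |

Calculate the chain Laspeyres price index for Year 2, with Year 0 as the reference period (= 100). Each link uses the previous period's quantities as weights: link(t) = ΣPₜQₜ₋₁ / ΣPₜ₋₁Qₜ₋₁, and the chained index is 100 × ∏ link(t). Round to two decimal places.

103.11

Link Year 0→Year 1:
ΣP(Year 1)Q(Year 0) = 9113×8 + 978×3 + 178×8 + 18921×9 = 72904 + 2934 + 1424 + 170289 = 247551
ΣP(Year 0)Q(Year 0) = 7114×8 + 870×3 + 210×8 + 19322×9 = 56912 + 2610 + 1680 + 173898 = 235100
link = 247551/235100 = 1.052960
Link Year 1→Year 2:
ΣP(Year 2)Q(Year 1) = 8258×10 + 977×4 + 189×9 + 19245×9 = 82580 + 3908 + 1701 + 173205 = 261394
ΣP(Year 1)Q(Year 1) = 9113×10 + 978×4 + 178×9 + 18921×9 = 91130 + 3912 + 1602 + 170289 = 266933
link = 261394/266933 = 0.979249
Chained index = 100 × 1.052960 × 0.979249 = 103.1111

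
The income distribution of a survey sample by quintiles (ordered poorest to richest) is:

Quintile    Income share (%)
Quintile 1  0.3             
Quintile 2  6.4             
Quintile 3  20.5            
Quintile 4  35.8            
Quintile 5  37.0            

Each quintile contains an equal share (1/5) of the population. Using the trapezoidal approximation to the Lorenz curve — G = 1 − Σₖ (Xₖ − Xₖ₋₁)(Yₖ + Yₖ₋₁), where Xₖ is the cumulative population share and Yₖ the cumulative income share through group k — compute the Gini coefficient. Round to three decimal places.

0.411

Cumulative income shares Yₖ: 0.0030, 0.0670, 0.2720, 0.6300, 1.0000
Σ (Xₖ−Xₖ₋₁)(Yₖ+Yₖ₋₁) = (1/5)(0.0030+0.0000) + (1/5)(0.0670+0.0030) + (1/5)(0.2720+0.0670) + (1/5)(0.6300+0.2720) + (1/5)(1.0000+0.6300)
  = 0.0006 + 0.0140 + 0.0678 + 0.1804 + 0.3260 = 0.5888
G = 1 − 0.5888 = 0.4112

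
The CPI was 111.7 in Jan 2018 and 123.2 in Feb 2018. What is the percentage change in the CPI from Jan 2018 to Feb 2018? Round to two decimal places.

10.30%

Change = (123.2 − 111.7) / 111.7 × 100
       = 11.5 / 111.7 × 100 = 10.2954%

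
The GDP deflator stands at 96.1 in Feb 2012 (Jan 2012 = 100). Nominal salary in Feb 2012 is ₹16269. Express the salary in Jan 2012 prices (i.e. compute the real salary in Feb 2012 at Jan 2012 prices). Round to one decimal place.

16929.2

Real = Nominal ÷ (Index/100) = 16269 ÷ (96.1/100)
     = 16269 ÷ 0.961 = 16929.2404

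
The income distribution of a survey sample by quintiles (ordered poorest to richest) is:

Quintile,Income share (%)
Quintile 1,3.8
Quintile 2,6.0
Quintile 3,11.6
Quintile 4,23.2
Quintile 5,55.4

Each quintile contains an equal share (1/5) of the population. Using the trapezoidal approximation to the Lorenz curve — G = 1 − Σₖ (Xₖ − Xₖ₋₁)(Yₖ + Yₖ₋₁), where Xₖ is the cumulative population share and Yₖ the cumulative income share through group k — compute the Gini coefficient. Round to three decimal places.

Cumulative income shares Yₖ: 0.0380, 0.0980, 0.2140, 0.4460, 1.0000
Σ (Xₖ−Xₖ₋₁)(Yₖ+Yₖ₋₁) = (1/5)(0.0380+0.0000) + (1/5)(0.0980+0.0380) + (1/5)(0.2140+0.0980) + (1/5)(0.4460+0.2140) + (1/5)(1.0000+0.4460)
  = 0.0076 + 0.0272 + 0.0624 + 0.1320 + 0.2892 = 0.5184
G = 1 − 0.5184 = 0.4816

0.482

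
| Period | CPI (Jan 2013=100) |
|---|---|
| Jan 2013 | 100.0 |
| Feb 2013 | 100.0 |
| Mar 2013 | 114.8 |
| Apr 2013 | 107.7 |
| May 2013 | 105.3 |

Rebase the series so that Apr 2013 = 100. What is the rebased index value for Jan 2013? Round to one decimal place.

Rebased(Jan 2013) = 100.0 / 107.7 × 100 = 92.8505

92.9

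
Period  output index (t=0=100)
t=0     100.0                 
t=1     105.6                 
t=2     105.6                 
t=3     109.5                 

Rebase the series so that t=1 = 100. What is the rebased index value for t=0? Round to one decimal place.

Rebased(t=0) = 100.0 / 105.6 × 100 = 94.6970

94.7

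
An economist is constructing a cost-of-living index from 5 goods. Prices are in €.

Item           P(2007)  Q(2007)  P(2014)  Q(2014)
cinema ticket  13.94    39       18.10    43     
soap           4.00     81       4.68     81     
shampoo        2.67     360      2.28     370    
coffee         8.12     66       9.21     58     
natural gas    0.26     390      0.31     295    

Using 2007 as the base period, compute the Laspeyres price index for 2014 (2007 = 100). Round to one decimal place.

106.8

Laspeyres price index uses base-period quantities as weights.
ΣP(2014)·Q(2007) = 18.10×39 + 4.68×81 + 2.28×360 + 9.21×66 + 0.31×390 = 705.9 + 379.08 + 820.8 + 607.86 + 120.9 = 2634.54
ΣP(2007)·Q(2007) = 13.94×39 + 4.00×81 + 2.67×360 + 8.12×66 + 0.26×390 = 543.66 + 324 + 961.2 + 535.92 + 101.4 = 2466.18
Index = 2634.54 / 2466.18 × 100 = 106.8268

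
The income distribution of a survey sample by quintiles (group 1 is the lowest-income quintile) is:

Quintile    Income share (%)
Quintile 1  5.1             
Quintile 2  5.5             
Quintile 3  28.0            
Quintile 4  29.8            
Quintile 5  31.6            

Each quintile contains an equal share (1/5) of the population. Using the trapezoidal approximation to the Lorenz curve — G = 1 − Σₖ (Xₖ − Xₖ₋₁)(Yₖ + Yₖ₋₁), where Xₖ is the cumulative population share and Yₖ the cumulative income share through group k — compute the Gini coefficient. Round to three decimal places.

0.309

Cumulative income shares Yₖ: 0.0510, 0.1060, 0.3860, 0.6840, 1.0000
Σ (Xₖ−Xₖ₋₁)(Yₖ+Yₖ₋₁) = (1/5)(0.0510+0.0000) + (1/5)(0.1060+0.0510) + (1/5)(0.3860+0.1060) + (1/5)(0.6840+0.3860) + (1/5)(1.0000+0.6840)
  = 0.0102 + 0.0314 + 0.0984 + 0.2140 + 0.3368 = 0.6908
G = 1 − 0.6908 = 0.3092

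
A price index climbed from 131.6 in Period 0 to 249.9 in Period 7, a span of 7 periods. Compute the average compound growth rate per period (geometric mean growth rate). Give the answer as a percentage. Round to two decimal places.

9.59%

Growth factor = (249.9/131.6)^(1/7) = (1.898936)^(1/7) = 1.095941
Growth rate = 1.095941 − 1 = 0.095941 = 9.5941%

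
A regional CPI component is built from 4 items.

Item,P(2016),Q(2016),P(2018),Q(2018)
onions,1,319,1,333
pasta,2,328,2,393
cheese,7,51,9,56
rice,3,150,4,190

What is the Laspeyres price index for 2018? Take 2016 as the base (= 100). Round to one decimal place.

114.1

Laspeyres price index uses base-period quantities as weights.
ΣP(2018)·Q(2016) = 1×319 + 2×328 + 9×51 + 4×150 = 319 + 656 + 459 + 600 = 2034
ΣP(2016)·Q(2016) = 1×319 + 2×328 + 7×51 + 3×150 = 319 + 656 + 357 + 450 = 1782
Index = 2034 / 1782 × 100 = 114.1414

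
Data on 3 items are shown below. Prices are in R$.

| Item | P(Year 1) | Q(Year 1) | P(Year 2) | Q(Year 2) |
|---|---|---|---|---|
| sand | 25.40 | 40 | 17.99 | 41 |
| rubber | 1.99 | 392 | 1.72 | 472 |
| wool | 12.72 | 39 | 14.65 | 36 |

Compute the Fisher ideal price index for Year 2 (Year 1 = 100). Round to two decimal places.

85.45

Laspeyres component (base-period weights):
ΣP(Year 2)Q(Year 1) = 17.99×40 + 1.72×392 + 14.65×39 = 719.6 + 674.24 + 571.35 = 1965.19
ΣP(Year 1)Q(Year 1) = 25.40×40 + 1.99×392 + 12.72×39 = 1016 + 780.08 + 496.08 = 2292.16
L = 1965.19 / 2292.16 × 100 = 85.7353
Paasche component (current-period weights):
ΣP(Year 2)Q(Year 2) = 17.99×41 + 1.72×472 + 14.65×36 = 737.59 + 811.84 + 527.4 = 2076.83
ΣP(Year 1)Q(Year 2) = 25.40×41 + 1.99×472 + 12.72×36 = 1041.4 + 939.28 + 457.92 = 2438.6
P = 2076.83 / 2438.6 × 100 = 85.1648
Fisher = √(L × P) = √(85.7353 × 85.1648) = 85.4496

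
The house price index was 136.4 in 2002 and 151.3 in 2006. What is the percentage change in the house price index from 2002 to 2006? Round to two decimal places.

Change = (151.3 − 136.4) / 136.4 × 100
       = 14.9 / 136.4 × 100 = 10.9238%

10.92%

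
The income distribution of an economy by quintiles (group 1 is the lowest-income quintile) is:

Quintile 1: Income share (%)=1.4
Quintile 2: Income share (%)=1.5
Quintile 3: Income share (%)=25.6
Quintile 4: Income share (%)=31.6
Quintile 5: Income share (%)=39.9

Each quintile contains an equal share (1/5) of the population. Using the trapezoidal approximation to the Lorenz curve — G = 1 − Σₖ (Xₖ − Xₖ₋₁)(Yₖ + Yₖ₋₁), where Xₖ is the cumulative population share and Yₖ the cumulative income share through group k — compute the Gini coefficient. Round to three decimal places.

0.428

Cumulative income shares Yₖ: 0.0140, 0.0290, 0.2850, 0.6010, 1.0000
Σ (Xₖ−Xₖ₋₁)(Yₖ+Yₖ₋₁) = (1/5)(0.0140+0.0000) + (1/5)(0.0290+0.0140) + (1/5)(0.2850+0.0290) + (1/5)(0.6010+0.2850) + (1/5)(1.0000+0.6010)
  = 0.0028 + 0.0086 + 0.0628 + 0.1772 + 0.3202 = 0.5716
G = 1 − 0.5716 = 0.4284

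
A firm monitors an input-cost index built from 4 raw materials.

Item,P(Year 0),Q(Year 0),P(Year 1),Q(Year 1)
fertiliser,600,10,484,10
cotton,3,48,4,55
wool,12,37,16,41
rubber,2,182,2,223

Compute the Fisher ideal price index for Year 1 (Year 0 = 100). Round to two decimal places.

Laspeyres component (base-period weights):
ΣP(Year 1)Q(Year 0) = 484×10 + 4×48 + 16×37 + 2×182 = 4840 + 192 + 592 + 364 = 5988
ΣP(Year 0)Q(Year 0) = 600×10 + 3×48 + 12×37 + 2×182 = 6000 + 144 + 444 + 364 = 6952
L = 5988 / 6952 × 100 = 86.1335
Paasche component (current-period weights):
ΣP(Year 1)Q(Year 1) = 484×10 + 4×55 + 16×41 + 2×223 = 4840 + 220 + 656 + 446 = 6162
ΣP(Year 0)Q(Year 1) = 600×10 + 3×55 + 12×41 + 2×223 = 6000 + 165 + 492 + 446 = 7103
P = 6162 / 7103 × 100 = 86.7521
Fisher = √(L × P) = √(86.1335 × 86.7521) = 86.4422

86.44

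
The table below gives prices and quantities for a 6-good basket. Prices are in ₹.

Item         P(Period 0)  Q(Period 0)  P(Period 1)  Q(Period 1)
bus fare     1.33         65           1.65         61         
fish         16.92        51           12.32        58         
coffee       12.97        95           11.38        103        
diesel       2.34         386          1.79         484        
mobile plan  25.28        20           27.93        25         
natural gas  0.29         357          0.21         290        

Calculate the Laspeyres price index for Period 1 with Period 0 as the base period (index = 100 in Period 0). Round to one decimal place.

Laspeyres price index uses base-period quantities as weights.
ΣP(Period 1)·Q(Period 0) = 1.65×65 + 12.32×51 + 11.38×95 + 1.79×386 + 27.93×20 + 0.21×357 = 107.25 + 628.32 + 1081.1 + 690.94 + 558.6 + 74.97 = 3141.18
ΣP(Period 0)·Q(Period 0) = 1.33×65 + 16.92×51 + 12.97×95 + 2.34×386 + 25.28×20 + 0.29×357 = 86.45 + 862.92 + 1232.15 + 903.24 + 505.6 + 103.53 = 3693.89
Index = 3141.18 / 3693.89 × 100 = 85.0372

85.0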